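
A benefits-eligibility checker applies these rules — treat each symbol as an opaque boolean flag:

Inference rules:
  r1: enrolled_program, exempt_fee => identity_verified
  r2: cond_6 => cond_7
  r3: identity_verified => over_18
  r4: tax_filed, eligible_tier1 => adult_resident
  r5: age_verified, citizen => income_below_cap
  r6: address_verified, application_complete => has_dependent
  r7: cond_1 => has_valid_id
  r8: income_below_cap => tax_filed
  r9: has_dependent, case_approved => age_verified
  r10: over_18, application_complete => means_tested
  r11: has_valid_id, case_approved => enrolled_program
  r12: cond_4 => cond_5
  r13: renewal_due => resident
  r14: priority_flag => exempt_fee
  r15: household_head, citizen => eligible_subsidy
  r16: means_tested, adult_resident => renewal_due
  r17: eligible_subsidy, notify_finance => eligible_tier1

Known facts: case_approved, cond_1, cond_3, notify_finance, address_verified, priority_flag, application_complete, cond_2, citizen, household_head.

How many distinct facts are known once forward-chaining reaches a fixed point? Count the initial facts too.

25

Round 1: r6 [address_verified, application_complete => has_dependent]; r7 [cond_1 => has_valid_id]; r14 [priority_flag => exempt_fee]; r15 [household_head, citizen => eligible_subsidy]. Adds has_dependent, has_valid_id, exempt_fee, eligible_subsidy.
Round 2: r9 [has_dependent, case_approved => age_verified]; r11 [has_valid_id, case_approved => enrolled_program]; r17 [eligible_subsidy, notify_finance => eligible_tier1]. Adds age_verified, enrolled_program, eligible_tier1.
Round 3: r1 [enrolled_program, exempt_fee => identity_verified]; r5 [age_verified, citizen => income_below_cap]. Adds identity_verified, income_below_cap.
Round 4: r3 [identity_verified => over_18]; r8 [income_below_cap => tax_filed]. Adds over_18, tax_filed.
Round 5: r4 [tax_filed, eligible_tier1 => adult_resident]; r10 [over_18, application_complete => means_tested]. Adds adult_resident, means_tested.
Round 6: r16 [means_tested, adult_resident => renewal_due]. Adds renewal_due.
Round 7: r13 [renewal_due => resident]. Adds resident.
Closure: {address_verified, adult_resident, age_verified, application_complete, case_approved, citizen, cond_1, cond_2, cond_3, eligible_subsidy, eligible_tier1, enrolled_program, exempt_fee, has_dependent, has_valid_id, household_head, identity_verified, income_below_cap, means_tested, notify_finance, over_18, priority_flag, renewal_due, resident, tax_filed} — 25 facts.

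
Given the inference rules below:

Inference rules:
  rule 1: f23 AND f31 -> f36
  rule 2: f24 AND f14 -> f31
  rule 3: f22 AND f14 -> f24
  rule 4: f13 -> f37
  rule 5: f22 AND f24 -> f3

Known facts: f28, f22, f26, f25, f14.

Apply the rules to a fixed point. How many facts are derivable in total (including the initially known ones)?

Round 1: rule 3 [f22 AND f14 -> f24]. Adds f24.
Round 2: rule 2 [f24 AND f14 -> f31]; rule 5 [f22 AND f24 -> f3]. Adds f31, f3.
Closure: {f14, f22, f24, f25, f26, f28, f3, f31} — 8 facts.

8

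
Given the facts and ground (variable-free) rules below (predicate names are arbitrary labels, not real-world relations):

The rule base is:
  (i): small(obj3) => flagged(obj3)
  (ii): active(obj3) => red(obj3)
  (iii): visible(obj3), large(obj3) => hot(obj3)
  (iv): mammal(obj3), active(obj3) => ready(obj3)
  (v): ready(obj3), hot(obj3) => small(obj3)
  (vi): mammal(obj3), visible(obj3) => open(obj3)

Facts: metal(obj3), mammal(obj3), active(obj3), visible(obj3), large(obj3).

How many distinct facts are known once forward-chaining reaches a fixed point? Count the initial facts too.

Round 1: (ii) [active(obj3) => red(obj3)]; (iii) [visible(obj3), large(obj3) => hot(obj3)]; (iv) [mammal(obj3), active(obj3) => ready(obj3)]; (vi) [mammal(obj3), visible(obj3) => open(obj3)]. Adds red(obj3), hot(obj3), ready(obj3), open(obj3).
Round 2: (v) [ready(obj3), hot(obj3) => small(obj3)]. Adds small(obj3).
Round 3: (i) [small(obj3) => flagged(obj3)]. Adds flagged(obj3).
Closure: {active(obj3), flagged(obj3), hot(obj3), large(obj3), mammal(obj3), metal(obj3), open(obj3), ready(obj3), red(obj3), small(obj3), visible(obj3)} — 11 facts.

11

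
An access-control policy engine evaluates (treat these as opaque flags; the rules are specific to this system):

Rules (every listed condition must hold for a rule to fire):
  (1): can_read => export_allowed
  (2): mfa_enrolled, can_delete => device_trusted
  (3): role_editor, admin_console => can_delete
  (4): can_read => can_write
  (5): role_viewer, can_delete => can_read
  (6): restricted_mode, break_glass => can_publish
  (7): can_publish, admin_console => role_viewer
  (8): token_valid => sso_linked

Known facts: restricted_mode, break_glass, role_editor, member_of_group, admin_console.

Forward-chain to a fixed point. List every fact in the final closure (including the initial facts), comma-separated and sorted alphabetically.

admin_console, break_glass, can_delete, can_publish, can_read, can_write, export_allowed, member_of_group, restricted_mode, role_editor, role_viewer

Round 1: (3) [role_editor, admin_console => can_delete]; (6) [restricted_mode, break_glass => can_publish]. New: can_delete, can_publish.
Round 2: (7) [can_publish, admin_console => role_viewer]. New: role_viewer.
Round 3: (5) [role_viewer, can_delete => can_read]. New: can_read.
Round 4: (1) [can_read => export_allowed]; (4) [can_read => can_write]. New: export_allowed, can_write.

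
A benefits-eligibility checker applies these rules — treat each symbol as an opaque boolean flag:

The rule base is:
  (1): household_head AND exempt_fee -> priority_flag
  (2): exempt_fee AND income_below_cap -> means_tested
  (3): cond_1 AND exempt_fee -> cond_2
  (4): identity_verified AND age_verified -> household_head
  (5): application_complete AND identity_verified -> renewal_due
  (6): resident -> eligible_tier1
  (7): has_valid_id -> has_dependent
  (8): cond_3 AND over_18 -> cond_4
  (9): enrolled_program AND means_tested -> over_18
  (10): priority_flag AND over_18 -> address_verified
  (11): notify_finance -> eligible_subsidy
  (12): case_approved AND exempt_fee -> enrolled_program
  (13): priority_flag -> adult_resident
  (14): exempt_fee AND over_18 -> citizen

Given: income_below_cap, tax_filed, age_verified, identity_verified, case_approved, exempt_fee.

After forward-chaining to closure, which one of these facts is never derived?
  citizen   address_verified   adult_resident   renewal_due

[1] (2) [exempt_fee AND income_below_cap -> means_tested]; (4) [identity_verified AND age_verified -> household_head]; (12) [case_approved AND exempt_fee -> enrolled_program]. ⇒ new: means_tested, household_head, enrolled_program.
[2] (1) [household_head AND exempt_fee -> priority_flag]; (9) [enrolled_program AND means_tested -> over_18]. ⇒ new: priority_flag, over_18.
[3] (10) [priority_flag AND over_18 -> address_verified]; (13) [priority_flag -> adult_resident]; (14) [exempt_fee AND over_18 -> citizen]. ⇒ new: address_verified, adult_resident, citizen.
Derived: adult_resident (round 3), citizen (round 3), address_verified (round 3). renewal_due never appears in any round.

renewal_due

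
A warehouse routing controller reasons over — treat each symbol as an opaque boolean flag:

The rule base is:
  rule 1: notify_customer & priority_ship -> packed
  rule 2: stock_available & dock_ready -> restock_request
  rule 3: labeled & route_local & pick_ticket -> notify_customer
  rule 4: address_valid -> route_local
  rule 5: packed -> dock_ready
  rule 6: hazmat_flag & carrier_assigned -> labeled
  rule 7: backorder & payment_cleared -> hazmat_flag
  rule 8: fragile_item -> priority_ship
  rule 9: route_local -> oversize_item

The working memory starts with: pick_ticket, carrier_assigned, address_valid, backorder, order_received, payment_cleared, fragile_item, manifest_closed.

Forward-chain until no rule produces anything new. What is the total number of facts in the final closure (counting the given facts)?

Round 1: rule 4 [address_valid -> route_local]; rule 7 [backorder & payment_cleared -> hazmat_flag]; rule 8 [fragile_item -> priority_ship]. Adds route_local, hazmat_flag, priority_ship.
Round 2: rule 6 [hazmat_flag & carrier_assigned -> labeled]; rule 9 [route_local -> oversize_item]. Adds labeled, oversize_item.
Round 3: rule 3 [labeled & route_local & pick_ticket -> notify_customer]. Adds notify_customer.
Round 4: rule 1 [notify_customer & priority_ship -> packed]. Adds packed.
Round 5: rule 5 [packed -> dock_ready]. Adds dock_ready.
Closure: {address_valid, backorder, carrier_assigned, dock_ready, fragile_item, hazmat_flag, labeled, manifest_closed, notify_customer, order_received, oversize_item, packed, payment_cleared, pick_ticket, priority_ship, route_local} — 16 facts.

16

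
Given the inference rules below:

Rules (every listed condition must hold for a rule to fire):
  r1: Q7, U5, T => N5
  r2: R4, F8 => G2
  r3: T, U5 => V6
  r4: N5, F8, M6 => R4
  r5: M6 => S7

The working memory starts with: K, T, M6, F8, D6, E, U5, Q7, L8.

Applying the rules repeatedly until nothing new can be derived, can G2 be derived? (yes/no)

yes

[1] r1 [Q7, U5, T => N5]; r3 [T, U5 => V6]; r5 [M6 => S7]. ⇒ new: N5, V6, S7.
[2] r4 [N5, F8, M6 => R4]. ⇒ new: R4.
[3] r2 [R4, F8 => G2]. ⇒ new: G2.
G2 appears in round 3, so it is derivable.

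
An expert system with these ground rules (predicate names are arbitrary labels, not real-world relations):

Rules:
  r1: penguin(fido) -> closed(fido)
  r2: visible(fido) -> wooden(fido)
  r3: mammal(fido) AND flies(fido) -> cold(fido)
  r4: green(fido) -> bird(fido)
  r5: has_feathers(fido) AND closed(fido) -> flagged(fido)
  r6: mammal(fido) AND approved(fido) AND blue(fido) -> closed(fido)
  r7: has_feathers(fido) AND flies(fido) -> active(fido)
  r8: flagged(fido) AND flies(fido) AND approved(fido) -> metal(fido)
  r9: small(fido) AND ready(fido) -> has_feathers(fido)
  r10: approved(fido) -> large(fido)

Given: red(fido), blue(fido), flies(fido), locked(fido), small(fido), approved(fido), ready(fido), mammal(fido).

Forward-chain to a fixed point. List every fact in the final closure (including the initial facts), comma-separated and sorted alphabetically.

active(fido), approved(fido), blue(fido), closed(fido), cold(fido), flagged(fido), flies(fido), has_feathers(fido), large(fido), locked(fido), mammal(fido), metal(fido), ready(fido), red(fido), small(fido)

Round 1: r3 [mammal(fido) AND flies(fido) -> cold(fido)]; r6 [mammal(fido) AND approved(fido) AND blue(fido) -> closed(fido)]; r9 [small(fido) AND ready(fido) -> has_feathers(fido)]; r10 [approved(fido) -> large(fido)]. Adds cold(fido), closed(fido), has_feathers(fido), large(fido).
Round 2: r5 [has_feathers(fido) AND closed(fido) -> flagged(fido)]; r7 [has_feathers(fido) AND flies(fido) -> active(fido)]. Adds flagged(fido), active(fido).
Round 3: r8 [flagged(fido) AND flies(fido) AND approved(fido) -> metal(fido)]. Adds metal(fido).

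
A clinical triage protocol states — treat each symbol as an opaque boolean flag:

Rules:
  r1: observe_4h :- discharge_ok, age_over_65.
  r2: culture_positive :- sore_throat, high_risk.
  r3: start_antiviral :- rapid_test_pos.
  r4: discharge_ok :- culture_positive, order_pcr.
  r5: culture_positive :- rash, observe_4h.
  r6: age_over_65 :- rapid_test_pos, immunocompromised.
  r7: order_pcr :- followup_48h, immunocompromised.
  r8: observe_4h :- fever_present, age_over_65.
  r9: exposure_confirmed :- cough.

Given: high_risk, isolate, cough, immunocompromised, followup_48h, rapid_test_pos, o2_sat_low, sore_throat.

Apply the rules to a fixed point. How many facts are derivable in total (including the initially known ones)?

[1] r2 [culture_positive :- sore_throat, high_risk.]; r3 [start_antiviral :- rapid_test_pos.]; r6 [age_over_65 :- rapid_test_pos, immunocompromised.]; r7 [order_pcr :- followup_48h, immunocompromised.]; r9 [exposure_confirmed :- cough.]. ⇒ new: culture_positive, start_antiviral, age_over_65, order_pcr, exposure_confirmed.
[2] r4 [discharge_ok :- culture_positive, order_pcr.]. ⇒ new: discharge_ok.
[3] r1 [observe_4h :- discharge_ok, age_over_65.]. ⇒ new: observe_4h.
Closure: {age_over_65, cough, culture_positive, discharge_ok, exposure_confirmed, followup_48h, high_risk, immunocompromised, isolate, o2_sat_low, observe_4h, order_pcr, rapid_test_pos, sore_throat, start_antiviral} — 15 facts.

15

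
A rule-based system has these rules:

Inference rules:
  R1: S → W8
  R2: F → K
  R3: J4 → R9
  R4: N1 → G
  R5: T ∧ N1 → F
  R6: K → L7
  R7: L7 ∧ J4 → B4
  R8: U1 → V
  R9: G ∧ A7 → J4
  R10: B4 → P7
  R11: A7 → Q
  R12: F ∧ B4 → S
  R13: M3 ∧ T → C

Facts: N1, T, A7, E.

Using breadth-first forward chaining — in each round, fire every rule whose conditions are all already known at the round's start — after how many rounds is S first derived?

5

Round 1: R4 [N1 → G]; R5 [T ∧ N1 → F]; R11 [A7 → Q]. Adds G, F, Q.
Round 2: R2 [F → K]; R9 [G ∧ A7 → J4]. Adds K, J4.
Round 3: R3 [J4 → R9]; R6 [K → L7]. Adds R9, L7.
Round 4: R7 [L7 ∧ J4 → B4]. Adds B4.
Round 5: R10 [B4 → P7]; R12 [F ∧ B4 → S]. Adds P7, S.
S first appears in round 5.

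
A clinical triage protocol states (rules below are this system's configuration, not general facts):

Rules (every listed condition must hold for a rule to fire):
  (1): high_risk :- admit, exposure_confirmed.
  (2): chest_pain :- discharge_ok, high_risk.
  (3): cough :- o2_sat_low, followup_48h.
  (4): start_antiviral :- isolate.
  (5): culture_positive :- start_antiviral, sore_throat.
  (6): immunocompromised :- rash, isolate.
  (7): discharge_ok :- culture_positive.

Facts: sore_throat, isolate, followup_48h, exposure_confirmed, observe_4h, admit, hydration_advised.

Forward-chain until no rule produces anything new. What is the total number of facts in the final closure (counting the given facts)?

[1] (1) [high_risk :- admit, exposure_confirmed.]; (4) [start_antiviral :- isolate.]. ⇒ new: high_risk, start_antiviral.
[2] (5) [culture_positive :- start_antiviral, sore_throat.]. ⇒ new: culture_positive.
[3] (7) [discharge_ok :- culture_positive.]. ⇒ new: discharge_ok.
[4] (2) [chest_pain :- discharge_ok, high_risk.]. ⇒ new: chest_pain.
Closure: {admit, chest_pain, culture_positive, discharge_ok, exposure_confirmed, followup_48h, high_risk, hydration_advised, isolate, observe_4h, sore_throat, start_antiviral} — 12 facts.

12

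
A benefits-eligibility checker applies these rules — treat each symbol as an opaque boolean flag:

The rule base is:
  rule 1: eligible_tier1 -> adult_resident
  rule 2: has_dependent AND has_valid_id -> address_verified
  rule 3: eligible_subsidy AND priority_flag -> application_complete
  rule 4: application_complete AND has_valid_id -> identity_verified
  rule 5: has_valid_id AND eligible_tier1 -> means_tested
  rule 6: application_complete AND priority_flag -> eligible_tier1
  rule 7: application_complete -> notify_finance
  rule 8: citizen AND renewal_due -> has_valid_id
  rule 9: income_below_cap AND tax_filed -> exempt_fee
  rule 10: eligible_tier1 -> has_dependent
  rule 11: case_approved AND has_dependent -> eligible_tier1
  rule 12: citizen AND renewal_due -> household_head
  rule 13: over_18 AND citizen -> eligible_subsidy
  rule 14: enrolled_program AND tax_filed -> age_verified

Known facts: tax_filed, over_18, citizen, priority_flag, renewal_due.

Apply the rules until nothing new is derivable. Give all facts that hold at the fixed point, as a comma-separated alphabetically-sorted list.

address_verified, adult_resident, application_complete, citizen, eligible_subsidy, eligible_tier1, has_dependent, has_valid_id, household_head, identity_verified, means_tested, notify_finance, over_18, priority_flag, renewal_due, tax_filed

Round 1: rule 8 [citizen AND renewal_due -> has_valid_id]; rule 12 [citizen AND renewal_due -> household_head]; rule 13 [over_18 AND citizen -> eligible_subsidy]. Adds has_valid_id, household_head, eligible_subsidy.
Round 2: rule 3 [eligible_subsidy AND priority_flag -> application_complete]. Adds application_complete.
Round 3: rule 4 [application_complete AND has_valid_id -> identity_verified]; rule 6 [application_complete AND priority_flag -> eligible_tier1]; rule 7 [application_complete -> notify_finance]. Adds identity_verified, eligible_tier1, notify_finance.
Round 4: rule 1 [eligible_tier1 -> adult_resident]; rule 5 [has_valid_id AND eligible_tier1 -> means_tested]; rule 10 [eligible_tier1 -> has_dependent]. Adds adult_resident, means_tested, has_dependent.
Round 5: rule 2 [has_dependent AND has_valid_id -> address_verified]. Adds address_verified.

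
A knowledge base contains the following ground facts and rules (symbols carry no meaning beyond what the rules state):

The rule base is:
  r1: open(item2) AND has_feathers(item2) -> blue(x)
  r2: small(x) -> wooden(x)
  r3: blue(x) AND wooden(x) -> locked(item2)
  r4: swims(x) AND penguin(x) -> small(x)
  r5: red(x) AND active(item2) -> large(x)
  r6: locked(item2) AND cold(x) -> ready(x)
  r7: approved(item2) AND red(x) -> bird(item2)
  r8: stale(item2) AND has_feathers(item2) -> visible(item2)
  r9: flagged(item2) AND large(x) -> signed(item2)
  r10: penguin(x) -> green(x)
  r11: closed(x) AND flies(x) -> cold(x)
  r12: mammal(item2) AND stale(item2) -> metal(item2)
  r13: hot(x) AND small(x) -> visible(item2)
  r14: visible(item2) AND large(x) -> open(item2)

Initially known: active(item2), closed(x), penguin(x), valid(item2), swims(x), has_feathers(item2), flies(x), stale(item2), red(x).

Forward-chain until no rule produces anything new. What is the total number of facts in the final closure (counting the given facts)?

19

Round 1 — r4, r5, r8, r10, r11, derive small(x), large(x), visible(item2), green(x), cold(x).
Round 2 — r2, r14, derive wooden(x), open(item2).
Round 3 — r1, derive blue(x).
Round 4 — r3, derive locked(item2).
Round 5 — r6, derive ready(x).
Closure: {active(item2), blue(x), closed(x), cold(x), flies(x), green(x), has_feathers(item2), large(x), locked(item2), open(item2), penguin(x), ready(x), red(x), small(x), stale(item2), swims(x), valid(item2), visible(item2), wooden(x)} — 19 facts.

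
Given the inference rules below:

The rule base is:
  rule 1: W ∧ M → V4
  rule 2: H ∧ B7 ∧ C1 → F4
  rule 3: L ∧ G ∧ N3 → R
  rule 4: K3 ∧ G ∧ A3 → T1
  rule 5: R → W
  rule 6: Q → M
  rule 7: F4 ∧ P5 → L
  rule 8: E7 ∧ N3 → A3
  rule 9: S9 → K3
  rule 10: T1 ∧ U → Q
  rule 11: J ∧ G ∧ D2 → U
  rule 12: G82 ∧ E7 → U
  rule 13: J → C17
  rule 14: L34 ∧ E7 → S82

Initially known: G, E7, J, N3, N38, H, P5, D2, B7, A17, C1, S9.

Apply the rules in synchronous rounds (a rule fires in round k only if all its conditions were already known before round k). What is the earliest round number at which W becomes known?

4

Round 1 — rule 2, rule 8, rule 9, rule 11, rule 13, derive F4, A3, K3, U, C17.
Round 2 — rule 4, rule 7, derive T1, L.
Round 3 — rule 3, rule 10, derive R, Q.
Round 4 — rule 5, rule 6, derive W, M.
W first appears in round 4.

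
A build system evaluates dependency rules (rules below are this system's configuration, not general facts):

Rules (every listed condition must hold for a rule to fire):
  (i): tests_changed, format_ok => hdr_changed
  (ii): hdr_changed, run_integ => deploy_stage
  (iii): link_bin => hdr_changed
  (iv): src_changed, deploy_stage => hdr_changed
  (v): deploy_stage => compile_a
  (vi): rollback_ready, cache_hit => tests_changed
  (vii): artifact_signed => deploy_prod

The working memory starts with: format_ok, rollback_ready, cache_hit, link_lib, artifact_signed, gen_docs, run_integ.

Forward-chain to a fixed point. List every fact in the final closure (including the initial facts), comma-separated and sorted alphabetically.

Round 1: (vi) [rollback_ready, cache_hit => tests_changed]; (vii) [artifact_signed => deploy_prod]. Adds tests_changed, deploy_prod.
Round 2: (i) [tests_changed, format_ok => hdr_changed]. Adds hdr_changed.
Round 3: (ii) [hdr_changed, run_integ => deploy_stage]. Adds deploy_stage.
Round 4: (v) [deploy_stage => compile_a]. Adds compile_a.

artifact_signed, cache_hit, compile_a, deploy_prod, deploy_stage, format_ok, gen_docs, hdr_changed, link_lib, rollback_ready, run_integ, tests_changed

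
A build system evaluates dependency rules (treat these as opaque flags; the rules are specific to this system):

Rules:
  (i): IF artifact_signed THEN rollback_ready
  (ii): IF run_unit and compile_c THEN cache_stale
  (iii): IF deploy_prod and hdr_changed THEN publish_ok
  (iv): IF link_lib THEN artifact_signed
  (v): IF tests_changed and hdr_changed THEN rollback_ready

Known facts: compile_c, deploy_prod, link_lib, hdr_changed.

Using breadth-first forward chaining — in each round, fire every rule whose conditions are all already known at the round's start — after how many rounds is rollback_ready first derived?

2

Round 1 — (iii), (iv), derive publish_ok, artifact_signed.
Round 2 — (i), derive rollback_ready.
rollback_ready first appears in round 2.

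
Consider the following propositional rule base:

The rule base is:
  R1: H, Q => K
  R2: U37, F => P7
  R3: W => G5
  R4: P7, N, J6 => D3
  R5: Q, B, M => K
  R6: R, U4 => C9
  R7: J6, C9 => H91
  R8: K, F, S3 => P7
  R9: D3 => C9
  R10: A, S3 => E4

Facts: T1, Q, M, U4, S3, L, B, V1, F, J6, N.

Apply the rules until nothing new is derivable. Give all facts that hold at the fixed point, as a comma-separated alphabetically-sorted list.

[1] R5 [Q, B, M => K]. ⇒ new: K.
[2] R8 [K, F, S3 => P7]. ⇒ new: P7.
[3] R4 [P7, N, J6 => D3]. ⇒ new: D3.
[4] R9 [D3 => C9]. ⇒ new: C9.
[5] R7 [J6, C9 => H91]. ⇒ new: H91.

B, C9, D3, F, H91, J6, K, L, M, N, P7, Q, S3, T1, U4, V1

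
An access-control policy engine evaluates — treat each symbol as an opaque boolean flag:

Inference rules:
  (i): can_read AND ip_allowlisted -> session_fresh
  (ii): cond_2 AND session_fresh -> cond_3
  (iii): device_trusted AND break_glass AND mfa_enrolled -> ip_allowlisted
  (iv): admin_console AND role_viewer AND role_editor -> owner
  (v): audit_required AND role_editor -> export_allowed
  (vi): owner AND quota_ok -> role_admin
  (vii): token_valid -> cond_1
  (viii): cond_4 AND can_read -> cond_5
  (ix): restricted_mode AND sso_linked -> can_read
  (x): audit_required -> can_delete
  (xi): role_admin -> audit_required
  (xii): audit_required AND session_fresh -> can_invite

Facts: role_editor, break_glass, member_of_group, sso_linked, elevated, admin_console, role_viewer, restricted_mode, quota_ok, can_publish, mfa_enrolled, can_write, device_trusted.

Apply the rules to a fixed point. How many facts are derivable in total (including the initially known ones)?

22

[1] (iii) [device_trusted AND break_glass AND mfa_enrolled -> ip_allowlisted]; (iv) [admin_console AND role_viewer AND role_editor -> owner]; (ix) [restricted_mode AND sso_linked -> can_read]. ⇒ new: ip_allowlisted, owner, can_read.
[2] (i) [can_read AND ip_allowlisted -> session_fresh]; (vi) [owner AND quota_ok -> role_admin]. ⇒ new: session_fresh, role_admin.
[3] (xi) [role_admin -> audit_required]. ⇒ new: audit_required.
[4] (v) [audit_required AND role_editor -> export_allowed]; (x) [audit_required -> can_delete]; (xii) [audit_required AND session_fresh -> can_invite]. ⇒ new: export_allowed, can_delete, can_invite.
Closure: {admin_console, audit_required, break_glass, can_delete, can_invite, can_publish, can_read, can_write, device_trusted, elevated, export_allowed, ip_allowlisted, member_of_group, mfa_enrolled, owner, quota_ok, restricted_mode, role_admin, role_editor, role_viewer, session_fresh, sso_linked} — 22 facts.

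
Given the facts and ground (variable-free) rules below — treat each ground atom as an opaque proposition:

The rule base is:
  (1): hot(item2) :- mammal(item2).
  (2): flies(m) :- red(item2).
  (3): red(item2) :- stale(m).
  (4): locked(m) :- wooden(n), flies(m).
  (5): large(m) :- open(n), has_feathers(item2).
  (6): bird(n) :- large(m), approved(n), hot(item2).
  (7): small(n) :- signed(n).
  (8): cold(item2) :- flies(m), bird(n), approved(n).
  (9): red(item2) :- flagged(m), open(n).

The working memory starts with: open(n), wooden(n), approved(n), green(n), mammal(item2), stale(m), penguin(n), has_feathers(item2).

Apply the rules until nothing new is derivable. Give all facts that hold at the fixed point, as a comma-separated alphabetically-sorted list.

Round 1 — (1), (3), (5), derive hot(item2), red(item2), large(m).
Round 2 — (2), (6), derive flies(m), bird(n).
Round 3 — (4), (8), derive locked(m), cold(item2).

approved(n), bird(n), cold(item2), flies(m), green(n), has_feathers(item2), hot(item2), large(m), locked(m), mammal(item2), open(n), penguin(n), red(item2), stale(m), wooden(n)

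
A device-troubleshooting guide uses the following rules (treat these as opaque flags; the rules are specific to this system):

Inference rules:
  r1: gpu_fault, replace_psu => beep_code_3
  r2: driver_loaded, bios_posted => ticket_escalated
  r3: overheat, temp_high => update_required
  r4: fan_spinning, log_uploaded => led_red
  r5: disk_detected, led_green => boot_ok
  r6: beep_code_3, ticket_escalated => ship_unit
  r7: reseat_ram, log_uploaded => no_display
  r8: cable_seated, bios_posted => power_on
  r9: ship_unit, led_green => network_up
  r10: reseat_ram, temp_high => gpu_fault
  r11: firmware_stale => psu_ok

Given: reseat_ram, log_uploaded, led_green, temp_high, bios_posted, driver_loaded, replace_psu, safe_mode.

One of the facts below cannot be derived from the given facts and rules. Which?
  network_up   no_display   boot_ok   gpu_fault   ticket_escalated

boot_ok

Round 1: r2 [driver_loaded, bios_posted => ticket_escalated]; r7 [reseat_ram, log_uploaded => no_display]; r10 [reseat_ram, temp_high => gpu_fault]. Adds ticket_escalated, no_display, gpu_fault.
Round 2: r1 [gpu_fault, replace_psu => beep_code_3]. Adds beep_code_3.
Round 3: r6 [beep_code_3, ticket_escalated => ship_unit]. Adds ship_unit.
Round 4: r9 [ship_unit, led_green => network_up]. Adds network_up.
Derived: ticket_escalated (round 1), gpu_fault (round 1), network_up (round 4), no_display (round 1). boot_ok never appears in any round.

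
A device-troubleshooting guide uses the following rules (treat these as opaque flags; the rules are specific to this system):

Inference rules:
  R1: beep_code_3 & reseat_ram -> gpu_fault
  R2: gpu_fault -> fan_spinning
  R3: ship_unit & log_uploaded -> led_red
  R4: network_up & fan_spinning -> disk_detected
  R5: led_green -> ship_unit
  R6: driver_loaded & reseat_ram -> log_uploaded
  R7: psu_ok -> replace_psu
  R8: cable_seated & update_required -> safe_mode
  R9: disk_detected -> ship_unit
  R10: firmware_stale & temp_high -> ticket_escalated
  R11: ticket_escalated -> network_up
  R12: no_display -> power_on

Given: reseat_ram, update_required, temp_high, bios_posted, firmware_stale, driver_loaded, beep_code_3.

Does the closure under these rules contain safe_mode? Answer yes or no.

no

Round 1: R1 [beep_code_3 & reseat_ram -> gpu_fault]; R6 [driver_loaded & reseat_ram -> log_uploaded]; R10 [firmware_stale & temp_high -> ticket_escalated]. Adds gpu_fault, log_uploaded, ticket_escalated.
Round 2: R2 [gpu_fault -> fan_spinning]; R11 [ticket_escalated -> network_up]. Adds fan_spinning, network_up.
Round 3: R4 [network_up & fan_spinning -> disk_detected]. Adds disk_detected.
Round 4: R9 [disk_detected -> ship_unit]. Adds ship_unit.
Round 5: R3 [ship_unit & log_uploaded -> led_red]. Adds led_red.
Fixed point reached. safe_mode is concluded only by R8; R8 needs cable_seated (never derived).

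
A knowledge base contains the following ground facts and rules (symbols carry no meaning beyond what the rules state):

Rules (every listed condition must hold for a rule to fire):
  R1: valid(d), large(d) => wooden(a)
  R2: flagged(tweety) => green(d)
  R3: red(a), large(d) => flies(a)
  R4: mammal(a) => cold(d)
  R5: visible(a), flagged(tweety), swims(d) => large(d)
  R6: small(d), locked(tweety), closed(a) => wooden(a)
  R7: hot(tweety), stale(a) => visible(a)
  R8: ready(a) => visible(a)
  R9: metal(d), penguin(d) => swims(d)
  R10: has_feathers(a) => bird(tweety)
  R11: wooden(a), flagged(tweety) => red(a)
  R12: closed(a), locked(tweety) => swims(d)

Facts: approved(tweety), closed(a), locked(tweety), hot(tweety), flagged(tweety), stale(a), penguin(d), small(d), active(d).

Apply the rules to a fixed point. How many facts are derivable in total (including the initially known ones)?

16

[1] R2 [flagged(tweety) => green(d)]; R6 [small(d), locked(tweety), closed(a) => wooden(a)]; R7 [hot(tweety), stale(a) => visible(a)]; R12 [closed(a), locked(tweety) => swims(d)]. ⇒ new: green(d), wooden(a), visible(a), swims(d).
[2] R5 [visible(a), flagged(tweety), swims(d) => large(d)]; R11 [wooden(a), flagged(tweety) => red(a)]. ⇒ new: large(d), red(a).
[3] R3 [red(a), large(d) => flies(a)]. ⇒ new: flies(a).
Closure: {active(d), approved(tweety), closed(a), flagged(tweety), flies(a), green(d), hot(tweety), large(d), locked(tweety), penguin(d), red(a), small(d), stale(a), swims(d), visible(a), wooden(a)} — 16 facts.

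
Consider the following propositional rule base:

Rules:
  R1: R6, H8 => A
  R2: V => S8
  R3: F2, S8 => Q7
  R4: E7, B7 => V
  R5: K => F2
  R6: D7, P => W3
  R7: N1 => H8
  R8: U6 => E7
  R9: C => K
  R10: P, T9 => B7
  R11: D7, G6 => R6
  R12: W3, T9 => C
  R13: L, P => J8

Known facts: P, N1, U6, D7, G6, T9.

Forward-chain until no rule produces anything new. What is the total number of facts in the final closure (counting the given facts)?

18

Round 1: R6 [D7, P => W3]; R7 [N1 => H8]; R8 [U6 => E7]; R10 [P, T9 => B7]; R11 [D7, G6 => R6]. Adds W3, H8, E7, B7, R6.
Round 2: R1 [R6, H8 => A]; R4 [E7, B7 => V]; R12 [W3, T9 => C]. Adds A, V, C.
Round 3: R2 [V => S8]; R9 [C => K]. Adds S8, K.
Round 4: R5 [K => F2]. Adds F2.
Round 5: R3 [F2, S8 => Q7]. Adds Q7.
Closure: {A, B7, C, D7, E7, F2, G6, H8, K, N1, P, Q7, R6, S8, T9, U6, V, W3} — 18 facts.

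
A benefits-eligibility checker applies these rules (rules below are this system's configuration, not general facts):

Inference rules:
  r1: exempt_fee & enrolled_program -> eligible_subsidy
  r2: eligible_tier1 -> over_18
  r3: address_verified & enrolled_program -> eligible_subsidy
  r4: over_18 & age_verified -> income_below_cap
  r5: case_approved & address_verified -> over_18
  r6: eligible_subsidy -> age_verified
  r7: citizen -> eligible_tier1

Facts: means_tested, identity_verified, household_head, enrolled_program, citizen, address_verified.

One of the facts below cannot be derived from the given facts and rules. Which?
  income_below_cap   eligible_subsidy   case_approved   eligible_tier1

Round 1: r3 [address_verified & enrolled_program -> eligible_subsidy]; r7 [citizen -> eligible_tier1]. New: eligible_subsidy, eligible_tier1.
Round 2: r2 [eligible_tier1 -> over_18]; r6 [eligible_subsidy -> age_verified]. New: over_18, age_verified.
Round 3: r4 [over_18 & age_verified -> income_below_cap]. New: income_below_cap.
Derived: eligible_tier1 (round 1), income_below_cap (round 3), eligible_subsidy (round 1). case_approved never appears in any round.

case_approved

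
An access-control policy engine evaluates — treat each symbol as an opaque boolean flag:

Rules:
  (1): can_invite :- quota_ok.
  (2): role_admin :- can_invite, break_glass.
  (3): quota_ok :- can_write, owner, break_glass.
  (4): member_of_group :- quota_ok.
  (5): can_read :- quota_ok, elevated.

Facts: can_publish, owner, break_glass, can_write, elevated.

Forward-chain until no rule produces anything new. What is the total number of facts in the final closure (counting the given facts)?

Round 1 fires (3), giving quota_ok.
Round 2 fires (1), (4), (5), giving can_invite, member_of_group, can_read.
Round 3 fires (2), giving role_admin.
Closure: {break_glass, can_invite, can_publish, can_read, can_write, elevated, member_of_group, owner, quota_ok, role_admin} — 10 facts.

10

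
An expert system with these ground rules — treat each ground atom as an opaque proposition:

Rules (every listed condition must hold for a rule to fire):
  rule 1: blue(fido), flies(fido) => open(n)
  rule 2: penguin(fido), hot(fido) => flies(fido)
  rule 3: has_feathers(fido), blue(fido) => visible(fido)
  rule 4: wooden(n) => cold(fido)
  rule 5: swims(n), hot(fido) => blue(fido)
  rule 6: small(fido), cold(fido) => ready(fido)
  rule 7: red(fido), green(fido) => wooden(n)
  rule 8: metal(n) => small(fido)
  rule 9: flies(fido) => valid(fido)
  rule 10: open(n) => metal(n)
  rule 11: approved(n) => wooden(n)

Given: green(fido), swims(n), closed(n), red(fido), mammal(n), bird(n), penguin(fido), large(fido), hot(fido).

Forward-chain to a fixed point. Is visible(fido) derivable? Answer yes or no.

no

Round 1 fires rule 2, rule 5, rule 7, giving flies(fido), blue(fido), wooden(n).
Round 2 fires rule 1, rule 4, rule 9, giving open(n), cold(fido), valid(fido).
Round 3 fires rule 10, giving metal(n).
Round 4 fires rule 8, giving small(fido).
Round 5 fires rule 6, giving ready(fido).
Fixed point reached. visible(fido) is concluded only by rule 3; rule 3 needs has_feathers(fido) (never derived).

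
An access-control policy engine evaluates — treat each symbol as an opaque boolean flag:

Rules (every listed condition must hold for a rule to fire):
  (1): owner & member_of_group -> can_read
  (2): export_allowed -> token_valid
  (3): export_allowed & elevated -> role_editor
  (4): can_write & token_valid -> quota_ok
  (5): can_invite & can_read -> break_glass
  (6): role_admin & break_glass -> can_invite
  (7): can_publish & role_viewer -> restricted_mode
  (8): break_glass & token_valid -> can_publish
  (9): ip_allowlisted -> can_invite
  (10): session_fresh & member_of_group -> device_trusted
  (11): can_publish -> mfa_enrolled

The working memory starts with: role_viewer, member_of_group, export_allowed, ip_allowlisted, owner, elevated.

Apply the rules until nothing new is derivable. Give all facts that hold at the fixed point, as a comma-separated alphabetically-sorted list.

break_glass, can_invite, can_publish, can_read, elevated, export_allowed, ip_allowlisted, member_of_group, mfa_enrolled, owner, restricted_mode, role_editor, role_viewer, token_valid

Round 1: (1) [owner & member_of_group -> can_read]; (2) [export_allowed -> token_valid]; (3) [export_allowed & elevated -> role_editor]; (9) [ip_allowlisted -> can_invite]. New: can_read, token_valid, role_editor, can_invite.
Round 2: (5) [can_invite & can_read -> break_glass]. New: break_glass.
Round 3: (8) [break_glass & token_valid -> can_publish]. New: can_publish.
Round 4: (7) [can_publish & role_viewer -> restricted_mode]; (11) [can_publish -> mfa_enrolled]. New: restricted_mode, mfa_enrolled.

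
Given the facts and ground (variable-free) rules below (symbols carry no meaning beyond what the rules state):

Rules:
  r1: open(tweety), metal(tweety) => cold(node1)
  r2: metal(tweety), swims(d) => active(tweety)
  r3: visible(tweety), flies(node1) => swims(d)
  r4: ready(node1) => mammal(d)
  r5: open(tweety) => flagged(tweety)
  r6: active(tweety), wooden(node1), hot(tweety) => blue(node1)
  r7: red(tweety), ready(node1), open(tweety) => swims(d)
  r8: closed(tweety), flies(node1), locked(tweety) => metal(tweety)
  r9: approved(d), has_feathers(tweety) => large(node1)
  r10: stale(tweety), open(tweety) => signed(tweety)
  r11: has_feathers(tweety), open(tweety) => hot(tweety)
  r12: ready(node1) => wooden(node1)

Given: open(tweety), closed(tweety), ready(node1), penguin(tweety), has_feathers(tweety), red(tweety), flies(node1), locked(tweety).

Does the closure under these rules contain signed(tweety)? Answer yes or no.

Round 1: r4 [ready(node1) => mammal(d)]; r5 [open(tweety) => flagged(tweety)]; r7 [red(tweety), ready(node1), open(tweety) => swims(d)]; r8 [closed(tweety), flies(node1), locked(tweety) => metal(tweety)]; r11 [has_feathers(tweety), open(tweety) => hot(tweety)]; r12 [ready(node1) => wooden(node1)]. Adds mammal(d), flagged(tweety), swims(d), metal(tweety), hot(tweety), wooden(node1).
Round 2: r1 [open(tweety), metal(tweety) => cold(node1)]; r2 [metal(tweety), swims(d) => active(tweety)]. Adds cold(node1), active(tweety).
Round 3: r6 [active(tweety), wooden(node1), hot(tweety) => blue(node1)]. Adds blue(node1).
Fixed point reached. signed(tweety) is concluded only by r10; r10 needs stale(tweety) (never derived).

no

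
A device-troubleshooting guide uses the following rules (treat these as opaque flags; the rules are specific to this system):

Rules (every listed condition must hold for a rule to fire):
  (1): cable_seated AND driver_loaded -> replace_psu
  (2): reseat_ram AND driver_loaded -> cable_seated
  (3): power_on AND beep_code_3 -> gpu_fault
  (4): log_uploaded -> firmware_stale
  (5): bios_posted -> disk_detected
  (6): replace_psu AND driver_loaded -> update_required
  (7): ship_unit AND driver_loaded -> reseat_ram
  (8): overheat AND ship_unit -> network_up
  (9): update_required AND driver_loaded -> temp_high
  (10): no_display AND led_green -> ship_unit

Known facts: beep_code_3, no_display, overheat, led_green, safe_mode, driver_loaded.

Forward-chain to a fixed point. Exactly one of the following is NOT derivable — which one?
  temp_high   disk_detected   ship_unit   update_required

Round 1 fires (10), giving ship_unit.
Round 2 fires (7), (8), giving reseat_ram, network_up.
Round 3 fires (2), giving cable_seated.
Round 4 fires (1), giving replace_psu.
Round 5 fires (6), giving update_required.
Round 6 fires (9), giving temp_high.
Derived: temp_high (round 6), update_required (round 5), ship_unit (round 1). disk_detected never appears in any round.

disk_detected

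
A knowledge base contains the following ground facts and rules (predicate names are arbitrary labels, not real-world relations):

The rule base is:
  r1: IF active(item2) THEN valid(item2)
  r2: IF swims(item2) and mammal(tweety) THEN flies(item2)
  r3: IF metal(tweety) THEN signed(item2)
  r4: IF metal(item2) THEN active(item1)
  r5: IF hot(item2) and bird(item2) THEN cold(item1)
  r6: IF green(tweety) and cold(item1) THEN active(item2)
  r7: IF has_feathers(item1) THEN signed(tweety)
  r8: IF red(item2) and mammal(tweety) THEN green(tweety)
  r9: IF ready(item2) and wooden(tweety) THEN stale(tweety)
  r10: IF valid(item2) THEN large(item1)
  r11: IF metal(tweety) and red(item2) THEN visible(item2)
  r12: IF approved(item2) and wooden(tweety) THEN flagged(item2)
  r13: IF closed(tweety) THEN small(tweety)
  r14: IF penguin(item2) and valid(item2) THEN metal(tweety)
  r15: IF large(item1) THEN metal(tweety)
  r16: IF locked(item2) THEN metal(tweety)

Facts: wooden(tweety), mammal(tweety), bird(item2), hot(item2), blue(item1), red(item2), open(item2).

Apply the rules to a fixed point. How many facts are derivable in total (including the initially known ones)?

[1] r5 [IF hot(item2) and bird(item2) THEN cold(item1)]; r8 [IF red(item2) and mammal(tweety) THEN green(tweety)]. ⇒ new: cold(item1), green(tweety).
[2] r6 [IF green(tweety) and cold(item1) THEN active(item2)]. ⇒ new: active(item2).
[3] r1 [IF active(item2) THEN valid(item2)]. ⇒ new: valid(item2).
[4] r10 [IF valid(item2) THEN large(item1)]. ⇒ new: large(item1).
[5] r15 [IF large(item1) THEN metal(tweety)]. ⇒ new: metal(tweety).
[6] r3 [IF metal(tweety) THEN signed(item2)]; r11 [IF metal(tweety) and red(item2) THEN visible(item2)]. ⇒ new: signed(item2), visible(item2).
Closure: {active(item2), bird(item2), blue(item1), cold(item1), green(tweety), hot(item2), large(item1), mammal(tweety), metal(tweety), open(item2), red(item2), signed(item2), valid(item2), visible(item2), wooden(tweety)} — 15 facts.

15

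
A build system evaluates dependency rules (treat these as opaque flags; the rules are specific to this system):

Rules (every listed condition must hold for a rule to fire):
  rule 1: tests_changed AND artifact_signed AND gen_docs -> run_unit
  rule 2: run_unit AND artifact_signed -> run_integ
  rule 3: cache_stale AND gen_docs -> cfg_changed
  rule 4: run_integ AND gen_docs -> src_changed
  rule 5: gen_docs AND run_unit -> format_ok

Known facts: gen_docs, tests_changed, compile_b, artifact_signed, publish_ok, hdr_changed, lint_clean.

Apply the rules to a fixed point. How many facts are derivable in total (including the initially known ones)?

Round 1 — rule 1, derive run_unit.
Round 2 — rule 2, rule 5, derive run_integ, format_ok.
Round 3 — rule 4, derive src_changed.
Closure: {artifact_signed, compile_b, format_ok, gen_docs, hdr_changed, lint_clean, publish_ok, run_integ, run_unit, src_changed, tests_changed} — 11 facts.

11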